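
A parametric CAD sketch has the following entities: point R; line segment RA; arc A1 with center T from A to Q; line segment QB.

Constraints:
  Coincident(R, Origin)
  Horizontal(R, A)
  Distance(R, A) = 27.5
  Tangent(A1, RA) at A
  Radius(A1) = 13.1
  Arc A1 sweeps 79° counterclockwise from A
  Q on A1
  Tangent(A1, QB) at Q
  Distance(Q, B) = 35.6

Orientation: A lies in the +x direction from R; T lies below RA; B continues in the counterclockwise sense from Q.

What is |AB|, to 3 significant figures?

49.6

On A1, A sits at bearing 90° from T; a 79° counterclockwise sweep puts Q at bearing 169°, so Q = T + 13.1·(cos 169°, sin 169°) = (14.6, -10.6). Since A1 is tangent to QB there, TQ ⟂ QB, so QB runs along (−sin 169°, cos 169°); with |QB| = 35.6, B = (7.85, -45.5). Then |AB| = |B − A| = 49.6.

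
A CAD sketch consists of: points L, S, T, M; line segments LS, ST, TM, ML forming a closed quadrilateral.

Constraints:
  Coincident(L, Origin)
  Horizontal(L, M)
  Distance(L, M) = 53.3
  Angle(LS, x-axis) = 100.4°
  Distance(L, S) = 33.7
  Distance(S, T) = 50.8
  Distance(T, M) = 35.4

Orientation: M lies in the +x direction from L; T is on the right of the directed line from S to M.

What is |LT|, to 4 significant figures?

22.30

Checks: |ST| = 50.80 ✓; |TM| = 35.40 ✓.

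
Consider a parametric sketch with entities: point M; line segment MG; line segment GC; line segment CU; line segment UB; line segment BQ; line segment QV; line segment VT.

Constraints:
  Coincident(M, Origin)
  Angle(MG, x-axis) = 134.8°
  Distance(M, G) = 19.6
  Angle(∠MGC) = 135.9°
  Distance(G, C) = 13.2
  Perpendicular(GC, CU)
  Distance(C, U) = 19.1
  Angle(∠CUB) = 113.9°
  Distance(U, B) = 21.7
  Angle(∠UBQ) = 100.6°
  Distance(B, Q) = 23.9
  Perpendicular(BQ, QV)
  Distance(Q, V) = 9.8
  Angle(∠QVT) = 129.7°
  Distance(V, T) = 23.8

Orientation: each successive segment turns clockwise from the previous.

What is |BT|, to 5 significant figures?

25.620

M is at the origin; MG runs at 134.8° with length 19.6, so G = (-13.811, 13.908). ∠MGC = 135.9° gives GC at 90.700° from the x-axis; with |GC| = 13.2, C = (-13.972, 27.107). The perpendicularity gives CU at right angles to GC, so CU runs at 0.70000°; with |CU| = 19.1, U = (5.1265, 27.340). ∠CUB = 113.9° gives UB at -65.400° from the x-axis; with |UB| = 21.7, B = (14.160, 7.6095). ∠UBQ = 100.6° gives BQ at -144.80° from the x-axis; with |BQ| = 23.9, Q = (-5.3700, -6.1672). The perpendicularity gives QV at right angles to BQ, so QV runs at 125.20°; with |QV| = 9.8, V = (-11.019, 1.8408). ∠QVT = 129.7° gives VT at 74.900° from the x-axis; with |VT| = 23.8, T = (-4.8190, 24.819). Then |BT| = |T − B| = 25.620.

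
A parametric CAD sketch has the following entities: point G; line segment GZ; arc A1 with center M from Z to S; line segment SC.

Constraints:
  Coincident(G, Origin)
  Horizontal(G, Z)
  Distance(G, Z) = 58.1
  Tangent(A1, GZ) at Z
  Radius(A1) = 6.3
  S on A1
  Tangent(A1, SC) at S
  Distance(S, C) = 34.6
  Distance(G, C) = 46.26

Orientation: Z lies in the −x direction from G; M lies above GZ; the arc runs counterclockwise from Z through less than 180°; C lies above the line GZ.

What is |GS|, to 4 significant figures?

52.92

G is at the origin; GZ is horizontal with |GZ| = 58.1 and Z on the −x side, so Z = (-58.10, 0.000). The tangent condition forces MZ to be normal to GZ, so M = Z + (0, 6.3) = (-58.10, 6.300). Since MS ⟂ SC (tangency), |MC| = √(6.3² + 34.6²) = 35.17 regardless of where S sits on A1. So C lies on both circle(G, 46.26) and circle(M, 35.17); the above-GZ intersection is C = (-33.73, 31.66). S is the foot of the tangent from C: S = (-52.85, 2.819).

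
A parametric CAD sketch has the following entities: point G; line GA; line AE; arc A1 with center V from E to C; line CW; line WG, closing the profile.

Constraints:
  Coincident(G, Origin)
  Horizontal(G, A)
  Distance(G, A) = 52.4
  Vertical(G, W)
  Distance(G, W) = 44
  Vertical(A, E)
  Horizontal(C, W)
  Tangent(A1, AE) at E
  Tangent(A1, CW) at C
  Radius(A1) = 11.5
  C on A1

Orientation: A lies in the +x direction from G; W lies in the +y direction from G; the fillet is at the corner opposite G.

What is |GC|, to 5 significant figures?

60.073

The virtual corner opposite G is at (52.400, 44.000). The tangent condition forces VE to be normal to AE and since A1 is tangent to CW there, VC ⟂ CW, with radius 11.5, so the center V sits 11.5 in from both sides at V = (40.900, 32.500). That places the tangent points at E = (52.400, 32.500) on AE and C = (40.900, 44.000) on CW. Then |GC| = |C − G| = 60.073.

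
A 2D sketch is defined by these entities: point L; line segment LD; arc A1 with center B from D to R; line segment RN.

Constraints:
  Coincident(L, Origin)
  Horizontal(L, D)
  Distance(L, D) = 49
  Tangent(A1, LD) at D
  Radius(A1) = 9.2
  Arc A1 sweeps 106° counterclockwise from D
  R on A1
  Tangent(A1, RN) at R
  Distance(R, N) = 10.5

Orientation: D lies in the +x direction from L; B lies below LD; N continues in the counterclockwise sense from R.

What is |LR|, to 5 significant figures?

41.836

L is at the origin; LD is horizontal with |LD| = 49.0 and D on the +x side, so D = (49.000, 0.0000). Since A1 is tangent to LD there, BD ⟂ LD, so B = D + (0, -9.2) = (49.000, -9.2000). On A1, D sits at bearing 90° from B; a 106° counterclockwise sweep puts R at bearing 196°, so R = B + 9.2·(cos 196°, sin 196°) = (40.156, -11.736). Then |LR| = |R − L| = 41.836.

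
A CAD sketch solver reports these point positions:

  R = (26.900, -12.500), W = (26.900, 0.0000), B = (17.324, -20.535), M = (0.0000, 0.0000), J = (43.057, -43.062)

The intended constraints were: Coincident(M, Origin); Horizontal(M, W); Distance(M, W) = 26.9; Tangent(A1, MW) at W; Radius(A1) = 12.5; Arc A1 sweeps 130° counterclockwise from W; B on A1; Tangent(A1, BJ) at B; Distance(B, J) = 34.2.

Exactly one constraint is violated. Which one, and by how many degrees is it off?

Tangent(A1, BJ) at B — off by 8.80°.

M = (0.00, 0.00) ✓; M.y = 0.00, W.y = 0.00 ✓; |MW| = 26.90 ✓; ∠(RW, WM) = 90.00° ✓; |RW| = 12.50 ✓; bearing(R→B) − bearing(R→W) = 130.0° ✓; |RB| = 12.50 ✓; ∠(RB, BJ) = 81.20° ✗; |BJ| = 34.20 ✓.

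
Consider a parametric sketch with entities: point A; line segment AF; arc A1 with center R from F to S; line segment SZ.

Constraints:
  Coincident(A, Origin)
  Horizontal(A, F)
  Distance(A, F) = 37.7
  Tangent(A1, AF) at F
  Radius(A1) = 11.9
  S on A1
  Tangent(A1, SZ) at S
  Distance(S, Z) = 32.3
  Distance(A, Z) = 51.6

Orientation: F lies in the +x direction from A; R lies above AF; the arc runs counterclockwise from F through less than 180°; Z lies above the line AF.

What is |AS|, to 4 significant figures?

50.76

A is at the origin; AF is horizontal with |AF| = 37.7 and F on the +x side, so F = (37.70, 0.000). Tangency of A1 to AF means the radius RF is perpendicular to AF, so R = F + (0, 11.9) = (37.70, 11.90). Since RS ⟂ SZ (tangency), |RZ| = √(11.9² + 32.3²) = 34.42 regardless of where S sits on A1. So Z lies on both circle(A, 51.6) and circle(R, 34.42); the above-AF intersection is Z = (26.32, 44.39). S is the foot of the tangent from Z: S = (46.88, 19.48).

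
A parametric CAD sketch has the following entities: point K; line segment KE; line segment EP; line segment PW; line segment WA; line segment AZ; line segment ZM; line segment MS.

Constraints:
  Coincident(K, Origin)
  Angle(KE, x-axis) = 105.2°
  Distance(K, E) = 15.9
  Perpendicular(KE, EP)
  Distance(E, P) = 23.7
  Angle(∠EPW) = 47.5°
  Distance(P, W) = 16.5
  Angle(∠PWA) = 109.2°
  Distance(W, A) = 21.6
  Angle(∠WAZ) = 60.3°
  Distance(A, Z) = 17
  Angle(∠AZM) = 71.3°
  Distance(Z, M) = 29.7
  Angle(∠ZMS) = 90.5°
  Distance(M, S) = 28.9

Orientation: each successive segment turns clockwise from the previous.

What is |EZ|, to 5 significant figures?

9.1249

K is at the origin; KE runs at 105.2° with length 15.9, so E = (-4.1688, 15.344). KE is perpendicular to EP, so EP runs at 15.200°; with |EP| = 23.7, P = (18.702, 21.558). ∠EPW = 47.5° gives PW at -117.30° from the x-axis; with |PW| = 16.5, W = (11.134, 6.8955). ∠PWA = 109.2° gives WA at 171.90° from the x-axis; with |WA| = 21.6, A = (-10.250, 9.9389). ∠WAZ = 60.3° gives AZ at 52.200° from the x-axis; with |AZ| = 17.0, Z = (0.16927, 23.372). Then |EZ| = |Z − E| = 9.1249.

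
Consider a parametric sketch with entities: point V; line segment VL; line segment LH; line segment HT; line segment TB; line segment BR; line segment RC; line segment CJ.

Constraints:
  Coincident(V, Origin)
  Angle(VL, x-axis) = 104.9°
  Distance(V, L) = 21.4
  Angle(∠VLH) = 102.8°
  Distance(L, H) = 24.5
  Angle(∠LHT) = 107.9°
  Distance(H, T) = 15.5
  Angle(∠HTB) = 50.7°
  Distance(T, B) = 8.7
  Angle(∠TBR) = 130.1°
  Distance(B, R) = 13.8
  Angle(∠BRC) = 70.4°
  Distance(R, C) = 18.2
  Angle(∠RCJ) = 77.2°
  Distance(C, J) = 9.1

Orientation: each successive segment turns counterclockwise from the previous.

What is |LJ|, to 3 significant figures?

33.7

V is at the origin; VL runs at 104.9° with length 21.4, so L = (-5.50, 20.7). ∠VLH = 102.8° gives LH at -178° from the x-axis; with |LH| = 24.5, H = (-30.0, 19.8). ∠LHT = 107.9° gives HT at -106° from the x-axis; with |HT| = 15.5, T = (-34.2, 4.87). ∠HTB = 50.7° gives TB at 23.5° from the x-axis; with |TB| = 8.7, B = (-26.2, 8.34). ∠TBR = 130.1° gives BR at 73.4° from the x-axis; with |BR| = 13.8, R = (-22.3, 21.6). ∠BRC = 70.4° gives RC at -177° from the x-axis; with |RC| = 18.2, C = (-40.5, 20.6). ∠RCJ = 77.2° gives CJ at -74.2° from the x-axis; with |CJ| = 9.1, J = (-38.0, 11.9). Then |LJ| = |J − L| = 33.7.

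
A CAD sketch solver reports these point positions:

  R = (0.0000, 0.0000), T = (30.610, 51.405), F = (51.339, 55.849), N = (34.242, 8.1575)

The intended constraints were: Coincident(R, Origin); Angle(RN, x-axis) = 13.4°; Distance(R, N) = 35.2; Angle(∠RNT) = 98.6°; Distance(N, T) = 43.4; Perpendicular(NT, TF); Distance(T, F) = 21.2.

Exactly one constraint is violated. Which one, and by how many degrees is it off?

Perpendicular(NT, TF) — off by 7.30°.

R = (0.00, 0.00) ✓; RN at 13.40° ✓; |RN| = 35.20 ✓; ∠RNT = 98.60° ✓; |NT| = 43.40 ✓; ∠(NT, TF) = 82.70° ✗; |TF| = 21.20 ✓.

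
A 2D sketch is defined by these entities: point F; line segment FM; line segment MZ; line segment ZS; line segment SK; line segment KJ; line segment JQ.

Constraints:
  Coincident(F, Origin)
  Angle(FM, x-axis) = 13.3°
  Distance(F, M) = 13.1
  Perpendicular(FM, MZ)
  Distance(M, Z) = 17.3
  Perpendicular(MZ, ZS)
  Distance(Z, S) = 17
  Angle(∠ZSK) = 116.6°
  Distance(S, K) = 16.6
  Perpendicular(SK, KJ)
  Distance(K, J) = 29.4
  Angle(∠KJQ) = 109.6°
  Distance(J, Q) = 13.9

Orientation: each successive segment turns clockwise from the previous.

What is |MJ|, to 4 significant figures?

10.87

∠ZSK = 116.6° gives SK at 129.9° from the x-axis; with |SK| = 16.6, K = (-10.46, -4.998). SK is perpendicular to KJ, so KJ runs at 39.90°; with |KJ| = 29.4, J = (12.09, 13.86). Then |MJ| = |J − M| = 10.87.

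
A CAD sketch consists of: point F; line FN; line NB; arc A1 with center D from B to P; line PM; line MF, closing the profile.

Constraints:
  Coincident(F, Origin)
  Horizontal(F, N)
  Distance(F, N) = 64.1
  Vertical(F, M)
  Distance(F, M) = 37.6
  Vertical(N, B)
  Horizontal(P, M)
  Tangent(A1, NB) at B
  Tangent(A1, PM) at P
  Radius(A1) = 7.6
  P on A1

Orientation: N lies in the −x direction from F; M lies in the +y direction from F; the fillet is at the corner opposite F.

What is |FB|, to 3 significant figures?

70.8

F is at the origin; FN is horizontal with |FN| = 64.1 and N on the −x side, so N = (-64.1, 0.00). F and M share the same x with |FM| = 37.6 and M on the +y side, so M = (0.00, 37.6). The virtual corner opposite F is at (-64.1, 37.6). Since A1 is tangent to NB there, DB ⟂ NB and tangency of A1 to PM means the radius DP is perpendicular to PM, with radius 7.6, so the center D sits 7.6 in from both sides at D = (-56.5, 30.0). That places the tangent points at B = (-64.1, 30.0) on NB and P = (-56.5, 37.6) on PM. Then |FB| = |B − F| = 70.8.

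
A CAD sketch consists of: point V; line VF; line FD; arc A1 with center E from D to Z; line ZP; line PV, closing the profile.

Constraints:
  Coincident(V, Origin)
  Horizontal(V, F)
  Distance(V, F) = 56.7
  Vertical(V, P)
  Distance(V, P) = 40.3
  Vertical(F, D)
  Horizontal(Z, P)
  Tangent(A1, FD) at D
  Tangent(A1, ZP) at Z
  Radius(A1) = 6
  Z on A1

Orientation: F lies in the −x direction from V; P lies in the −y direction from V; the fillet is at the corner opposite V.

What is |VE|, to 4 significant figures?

61.21

VP is vertical with |VP| = 40.3 and P on the −y side, so P = (0.000, -40.30). The virtual corner opposite V is at (-56.70, -40.30). A1 meets FD tangentially, so ED is at right angles to FD and tangency of A1 to ZP means the radius EZ is perpendicular to ZP, with radius 6.0, so the center E sits 6.0 in from both sides at E = (-50.70, -34.30). Then |VE| = |E − V| = 61.21.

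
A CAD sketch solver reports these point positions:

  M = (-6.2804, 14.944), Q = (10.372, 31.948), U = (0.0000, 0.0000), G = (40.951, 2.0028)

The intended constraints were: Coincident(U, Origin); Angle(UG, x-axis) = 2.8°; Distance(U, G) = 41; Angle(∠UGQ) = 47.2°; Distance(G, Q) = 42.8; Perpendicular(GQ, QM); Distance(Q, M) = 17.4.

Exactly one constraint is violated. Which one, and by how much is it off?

Distance(Q, M) = 17.4 — off by 6.40.

U = (0.00, 0.00) ✓; UG at 2.800° ✓; |UG| = 41.00 ✓; ∠UGQ = 47.20° ✓; |GQ| = 42.80 ✓; ∠(GQ, QM) = 90.00° ✓; |QM| = 23.80 ✗.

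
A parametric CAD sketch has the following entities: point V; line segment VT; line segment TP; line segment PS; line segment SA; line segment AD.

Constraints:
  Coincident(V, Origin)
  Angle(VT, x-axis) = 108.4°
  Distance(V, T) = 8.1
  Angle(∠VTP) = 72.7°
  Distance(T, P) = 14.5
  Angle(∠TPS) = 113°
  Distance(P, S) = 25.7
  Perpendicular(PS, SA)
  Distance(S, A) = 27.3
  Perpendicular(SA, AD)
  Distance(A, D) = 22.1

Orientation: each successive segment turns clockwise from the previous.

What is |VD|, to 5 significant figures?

13.203

V is at the origin; VT runs at 108.4° with length 8.1, so T = (-2.5568, 7.6859). ∠VTP = 72.7° gives TP at 1.1000° from the x-axis; with |TP| = 14.5, P = (11.941, 7.9643). ∠TPS = 113.0° gives PS at -65.900° from the x-axis; with |PS| = 25.7, S = (22.435, -15.496). PS ⟂ SA, so SA runs at -155.90°; with |SA| = 27.3, A = (-2.4857, -26.643). SA ⟂ AD, so AD runs at 114.10°; with |AD| = 22.1, D = (-11.510, -6.4694). Then |VD| = |D − V| = 13.203.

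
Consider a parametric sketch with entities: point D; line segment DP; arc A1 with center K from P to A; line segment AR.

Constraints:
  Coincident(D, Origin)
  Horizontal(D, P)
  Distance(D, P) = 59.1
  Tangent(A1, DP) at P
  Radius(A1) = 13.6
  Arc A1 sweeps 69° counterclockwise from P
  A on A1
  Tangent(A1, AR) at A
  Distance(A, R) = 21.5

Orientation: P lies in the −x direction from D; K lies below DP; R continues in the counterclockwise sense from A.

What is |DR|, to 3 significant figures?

84.6

On A1, P sits at bearing 90° from K; a 69° counterclockwise sweep puts A at bearing 159°, so A = K + 13.6·(cos 159°, sin 159°) = (-71.8, -8.73). The tangent condition forces KA to be normal to AR, so AR runs along (−sin 159°, cos 159°); with |AR| = 21.5, R = (-79.5, -28.8). Then |DR| = |R − D| = 84.6.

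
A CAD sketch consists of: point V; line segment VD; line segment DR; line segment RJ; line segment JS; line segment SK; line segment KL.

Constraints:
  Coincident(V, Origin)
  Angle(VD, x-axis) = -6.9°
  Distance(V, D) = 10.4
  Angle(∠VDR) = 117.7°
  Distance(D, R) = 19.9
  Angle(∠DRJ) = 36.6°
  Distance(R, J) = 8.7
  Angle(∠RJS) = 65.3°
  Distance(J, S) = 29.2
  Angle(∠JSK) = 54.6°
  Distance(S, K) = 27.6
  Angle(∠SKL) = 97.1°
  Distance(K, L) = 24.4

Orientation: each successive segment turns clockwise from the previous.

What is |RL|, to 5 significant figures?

12.286

∠JSK = 54.6° gives SK at -92.700° from the x-axis; with |SK| = 27.6, K = (33.334, -26.959). ∠SKL = 97.1° gives KL at -175.60° from the x-axis; with |KL| = 24.4, L = (9.0059, -28.831). Then |RL| = |L − R| = 12.286.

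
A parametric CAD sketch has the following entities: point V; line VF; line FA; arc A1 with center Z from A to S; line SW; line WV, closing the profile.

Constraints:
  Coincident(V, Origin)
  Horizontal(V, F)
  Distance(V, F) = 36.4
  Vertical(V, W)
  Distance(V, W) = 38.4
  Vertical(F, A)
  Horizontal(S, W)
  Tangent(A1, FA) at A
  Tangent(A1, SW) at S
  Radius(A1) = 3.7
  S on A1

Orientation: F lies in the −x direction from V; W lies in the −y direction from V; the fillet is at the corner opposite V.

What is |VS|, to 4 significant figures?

50.44

V is at the origin; V and F share the same y with |VF| = 36.4 and F on the −x side, so F = (-36.40, 0.000). V and W share the same x with |VW| = 38.4 and W on the −y side, so W = (0.000, -38.40). The virtual corner opposite V is at (-36.40, -38.40). Since A1 is tangent to FA there, ZA ⟂ FA and tangency of A1 to SW means the radius ZS is perpendicular to SW, with radius 3.7, so the center Z sits 3.7 in from both sides at Z = (-32.70, -34.70). That places the tangent points at A = (-36.40, -34.70) on FA and S = (-32.70, -38.40) on SW. Then |VS| = |S − V| = 50.44.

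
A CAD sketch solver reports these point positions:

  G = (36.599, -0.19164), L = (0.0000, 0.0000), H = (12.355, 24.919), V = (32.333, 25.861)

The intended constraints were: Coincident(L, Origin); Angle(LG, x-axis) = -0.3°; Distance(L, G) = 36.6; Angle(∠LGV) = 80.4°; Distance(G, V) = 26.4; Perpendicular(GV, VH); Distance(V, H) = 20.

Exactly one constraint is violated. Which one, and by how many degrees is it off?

Perpendicular(GV, VH) — off by 6.60°.

L = (0.00, 0.00) ✓; LG at -0.3000° ✓; |LG| = 36.60 ✓; ∠LGV = 80.40° ✓; |GV| = 26.40 ✓; ∠(GV, VH) = 83.40° ✗; |VH| = 20.00 ✓.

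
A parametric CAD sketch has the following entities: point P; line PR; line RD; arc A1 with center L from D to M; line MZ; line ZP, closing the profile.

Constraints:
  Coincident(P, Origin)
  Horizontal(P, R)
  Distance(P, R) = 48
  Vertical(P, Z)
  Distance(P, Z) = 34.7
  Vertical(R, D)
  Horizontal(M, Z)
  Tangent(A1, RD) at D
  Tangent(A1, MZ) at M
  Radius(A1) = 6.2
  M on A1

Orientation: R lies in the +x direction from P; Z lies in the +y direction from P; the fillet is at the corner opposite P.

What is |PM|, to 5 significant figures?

54.326

P is at the origin; PR is horizontal with |PR| = 48.0 and R on the +x side, so R = (48.000, 0.0000). P and Z share the same x with |PZ| = 34.7 and Z on the +y side, so Z = (0.0000, 34.700). The virtual corner opposite P is at (48.000, 34.700). Since A1 is tangent to RD there, LD ⟂ RD and the tangent condition forces LM to be normal to MZ, with radius 6.2, so the center L sits 6.2 in from both sides at L = (41.800, 28.500). That places the tangent points at D = (48.000, 28.500) on RD and M = (41.800, 34.700) on MZ. Then |PM| = |M − P| = 54.326.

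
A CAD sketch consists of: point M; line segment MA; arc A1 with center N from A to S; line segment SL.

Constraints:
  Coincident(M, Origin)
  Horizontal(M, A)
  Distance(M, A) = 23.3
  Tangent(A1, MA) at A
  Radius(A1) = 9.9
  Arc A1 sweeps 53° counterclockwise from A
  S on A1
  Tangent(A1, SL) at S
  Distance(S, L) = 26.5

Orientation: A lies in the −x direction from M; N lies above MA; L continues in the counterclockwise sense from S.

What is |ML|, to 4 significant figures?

25.11

M is at the origin; MA is horizontal with |MA| = 23.3 and A on the −x side, so A = (-23.30, 0.000). Tangency of A1 to MA means the radius NA is perpendicular to MA, so N = A + (0, 9.9) = (-23.30, 9.900). On A1, A sits at bearing -90° from N; a 53° counterclockwise sweep puts S at bearing -37°, so S = N + 9.9·(cos -37°, sin -37°) = (-15.39, 3.942). Tangency of A1 to SL means the radius NS is perpendicular to SL, so SL runs along (−sin -37°, cos -37°); with |SL| = 26.5, L = (0.5546, 25.11). Then |ML| = |L − M| = 25.11.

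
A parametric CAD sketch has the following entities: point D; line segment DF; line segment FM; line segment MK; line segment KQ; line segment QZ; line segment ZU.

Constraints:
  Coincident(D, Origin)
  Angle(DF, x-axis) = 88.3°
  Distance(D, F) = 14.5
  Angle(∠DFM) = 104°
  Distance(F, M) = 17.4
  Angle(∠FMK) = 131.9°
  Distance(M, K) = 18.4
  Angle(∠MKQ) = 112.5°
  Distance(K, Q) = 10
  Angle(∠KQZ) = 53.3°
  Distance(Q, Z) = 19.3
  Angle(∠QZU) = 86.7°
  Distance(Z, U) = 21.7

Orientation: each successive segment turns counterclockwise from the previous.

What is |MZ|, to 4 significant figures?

5.714

D is at the origin; DF runs at 88.3° with length 14.5, so F = (0.4302, 14.49). ∠DFM = 104.0° gives FM at 164.3° from the x-axis; with |FM| = 17.4, M = (-16.32, 19.20). ∠FMK = 131.9° gives MK at -147.6° from the x-axis; with |MK| = 18.4, K = (-31.86, 9.343). ∠MKQ = 112.5° gives KQ at -80.10° from the x-axis; with |KQ| = 10.0, Q = (-30.14, -0.5082). ∠KQZ = 53.3° gives QZ at 46.60° from the x-axis; with |QZ| = 19.3, Z = (-16.88, 13.51). Then |MZ| = |Z − M| = 5.714.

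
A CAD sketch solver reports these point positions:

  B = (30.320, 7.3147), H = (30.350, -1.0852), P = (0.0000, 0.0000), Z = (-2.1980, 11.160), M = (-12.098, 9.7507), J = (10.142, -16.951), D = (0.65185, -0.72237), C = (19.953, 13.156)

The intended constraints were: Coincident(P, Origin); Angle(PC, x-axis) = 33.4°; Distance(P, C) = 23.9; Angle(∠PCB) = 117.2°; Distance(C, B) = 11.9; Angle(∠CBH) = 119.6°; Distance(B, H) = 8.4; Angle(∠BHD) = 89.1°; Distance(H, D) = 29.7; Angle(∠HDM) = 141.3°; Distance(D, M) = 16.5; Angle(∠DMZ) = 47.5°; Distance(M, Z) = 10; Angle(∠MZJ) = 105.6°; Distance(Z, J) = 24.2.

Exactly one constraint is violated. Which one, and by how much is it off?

Distance(Z, J) = 24.2 — off by 6.50.

P = (0.00, 0.00) ✓; PC at 33.40° ✓; |PC| = 23.90 ✓; ∠PCB = 117.2° ✓; |CB| = 11.90 ✓; ∠CBH = 119.6° ✓; |BH| = 8.400 ✓; ∠BHD = 89.10° ✓; |HD| = 29.70 ✓; ∠HDM = 141.3° ✓; |DM| = 16.50 ✓; ∠DMZ = 47.50° ✓; |MZ| = 10.00 ✓; ∠MZJ = 105.6° ✓; |ZJ| = 30.70 ✗.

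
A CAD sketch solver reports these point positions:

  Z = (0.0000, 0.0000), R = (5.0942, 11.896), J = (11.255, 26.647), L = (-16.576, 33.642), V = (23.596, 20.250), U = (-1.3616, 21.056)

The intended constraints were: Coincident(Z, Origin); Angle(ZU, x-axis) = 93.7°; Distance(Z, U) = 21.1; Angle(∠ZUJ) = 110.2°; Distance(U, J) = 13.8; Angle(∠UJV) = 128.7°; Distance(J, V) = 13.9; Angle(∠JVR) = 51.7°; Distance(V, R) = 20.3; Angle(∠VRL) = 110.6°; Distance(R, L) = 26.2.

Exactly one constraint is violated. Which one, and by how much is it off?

Distance(R, L) = 26.2 — off by 4.50.

Z = (0.00, 0.00) ✓; ZU at 93.70° ✓; |ZU| = 21.10 ✓; ∠ZUJ = 110.2° ✓; |UJ| = 13.80 ✓; ∠UJV = 128.7° ✓; |JV| = 13.90 ✓; ∠JVR = 51.70° ✓; |VR| = 20.30 ✓; ∠VRL = 110.6° ✓; |RL| = 30.70 ✗.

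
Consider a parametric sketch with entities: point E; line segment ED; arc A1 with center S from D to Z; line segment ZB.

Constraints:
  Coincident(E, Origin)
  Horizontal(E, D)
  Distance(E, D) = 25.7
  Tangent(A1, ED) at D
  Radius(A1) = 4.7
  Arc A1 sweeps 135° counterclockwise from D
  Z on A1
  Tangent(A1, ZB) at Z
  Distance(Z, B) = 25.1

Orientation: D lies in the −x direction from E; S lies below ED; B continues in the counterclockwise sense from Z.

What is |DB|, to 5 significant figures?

29.534

E is at the origin; ED is horizontal with |ED| = 25.7 and D on the −x side, so D = (-25.700, 0.0000). The tangent condition forces SD to be normal to ED, so S = D + (0, -4.7) = (-25.700, -4.7000). On A1, D sits at bearing 90° from S; a 135° counterclockwise sweep puts Z at bearing 225°, so Z = S + 4.7·(cos 225°, sin 225°) = (-29.023, -8.0234). Tangency of A1 to ZB means the radius SZ is perpendicular to ZB, so ZB runs along (−sin 225°, cos 225°); with |ZB| = 25.1, B = (-11.275, -25.772). Then |DB| = |B − D| = 29.534.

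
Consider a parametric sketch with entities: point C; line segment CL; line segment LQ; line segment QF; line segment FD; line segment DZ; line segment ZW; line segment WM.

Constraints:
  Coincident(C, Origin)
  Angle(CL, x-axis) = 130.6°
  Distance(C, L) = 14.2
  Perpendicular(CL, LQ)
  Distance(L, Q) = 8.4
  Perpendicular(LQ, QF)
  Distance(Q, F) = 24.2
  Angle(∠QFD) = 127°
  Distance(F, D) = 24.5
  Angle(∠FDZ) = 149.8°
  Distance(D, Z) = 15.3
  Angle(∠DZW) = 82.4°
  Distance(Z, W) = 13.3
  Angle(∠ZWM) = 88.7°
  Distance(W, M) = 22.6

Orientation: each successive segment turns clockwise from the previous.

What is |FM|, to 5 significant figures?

12.665

∠DZW = 82.4° gives ZW at 129.80° from the x-axis; with |ZW| = 13.3, W = (-11.245, -27.099). ∠ZWM = 88.7° gives WM at 38.500° from the x-axis; with |WM| = 22.6, M = (6.4419, -13.030). Then |FM| = |M − F| = 12.665.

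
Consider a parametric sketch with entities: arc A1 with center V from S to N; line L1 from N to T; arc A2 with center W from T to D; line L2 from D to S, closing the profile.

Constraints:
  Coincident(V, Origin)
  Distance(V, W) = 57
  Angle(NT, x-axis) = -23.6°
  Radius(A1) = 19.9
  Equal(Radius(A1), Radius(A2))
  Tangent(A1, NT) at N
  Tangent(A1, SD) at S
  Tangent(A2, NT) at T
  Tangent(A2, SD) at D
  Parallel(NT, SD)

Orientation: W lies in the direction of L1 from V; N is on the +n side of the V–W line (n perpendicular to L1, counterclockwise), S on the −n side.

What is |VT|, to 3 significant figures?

60.4

Tangency of A1 to both parallel lines with radius 19.9 puts N and S at V ± 19.9·n: N = (7.97, 18.2), S = (-7.97, -18.2). Equal radii place T and D the same way about W: T = W + 19.9·n = (60.2, -4.58), D = W − 19.9·n = (44.3, -41.1). Then |VT| = |T − V| = 60.4.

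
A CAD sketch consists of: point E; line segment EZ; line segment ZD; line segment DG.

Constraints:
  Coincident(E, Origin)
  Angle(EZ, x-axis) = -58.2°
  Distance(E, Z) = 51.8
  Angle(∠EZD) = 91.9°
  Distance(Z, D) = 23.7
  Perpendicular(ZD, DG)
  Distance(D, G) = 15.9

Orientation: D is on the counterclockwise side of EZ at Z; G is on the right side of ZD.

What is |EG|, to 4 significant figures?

72.29

∠EZD = 91.9°, so ZD runs at -58.2° + (180° − 91.9°) = 29.90° from the x-axis; with |ZD| = 23.7, D = Z + 23.7·(cos 29.90°, sin 29.90°) = (47.84, -32.21). ZD is perpendicular to DG; with |DG| = 15.9 on the right of ZD, G = D + 15.9·(0.4985, -0.8669) = (55.77, -45.99). Then |EG| = |G − E| = 72.29.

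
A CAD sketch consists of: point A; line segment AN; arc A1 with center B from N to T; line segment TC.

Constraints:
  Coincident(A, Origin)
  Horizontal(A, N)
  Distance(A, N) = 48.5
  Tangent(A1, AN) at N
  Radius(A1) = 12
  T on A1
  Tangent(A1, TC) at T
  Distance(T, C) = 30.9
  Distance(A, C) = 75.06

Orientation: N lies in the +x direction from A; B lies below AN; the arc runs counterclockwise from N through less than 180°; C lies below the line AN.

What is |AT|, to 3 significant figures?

45.0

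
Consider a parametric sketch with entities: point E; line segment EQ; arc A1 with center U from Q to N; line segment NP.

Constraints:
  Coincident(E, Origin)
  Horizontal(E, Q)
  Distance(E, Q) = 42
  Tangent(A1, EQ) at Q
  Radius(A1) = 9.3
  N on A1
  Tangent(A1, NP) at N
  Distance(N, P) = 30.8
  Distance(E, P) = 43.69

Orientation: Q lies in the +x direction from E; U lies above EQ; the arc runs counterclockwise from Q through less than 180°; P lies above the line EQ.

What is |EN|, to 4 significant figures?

50.72

Checks: |UN| = 9.300 ✓; ∠(UN, NP) = 90.00° ✓; |NP| = 30.80 ✓; |EP| = 43.69 ✓.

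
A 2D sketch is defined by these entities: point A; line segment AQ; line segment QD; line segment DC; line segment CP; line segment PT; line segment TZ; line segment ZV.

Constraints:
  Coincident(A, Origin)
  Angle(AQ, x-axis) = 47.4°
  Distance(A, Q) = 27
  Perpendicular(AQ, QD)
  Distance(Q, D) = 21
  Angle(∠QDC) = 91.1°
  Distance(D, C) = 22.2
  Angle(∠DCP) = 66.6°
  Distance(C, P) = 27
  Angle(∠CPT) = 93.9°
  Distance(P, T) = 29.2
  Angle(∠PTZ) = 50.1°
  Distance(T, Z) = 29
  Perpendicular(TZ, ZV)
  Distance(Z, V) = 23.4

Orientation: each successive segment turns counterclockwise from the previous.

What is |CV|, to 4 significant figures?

20.46

A is at the origin; AQ runs at 47.4° with length 27.0, so Q = (18.28, 19.87). AQ ⟂ QD, so QD runs at 137.4°; with |QD| = 21.0, D = (2.818, 34.09). ∠QDC = 91.1° gives DC at -133.7° from the x-axis; with |DC| = 22.2, C = (-12.52, 18.04). ∠DCP = 66.6° gives CP at -20.30° from the x-axis; with |CP| = 27.0, P = (12.80, 8.672). ∠CPT = 93.9° gives PT at 65.80° from the x-axis; with |PT| = 29.2, T = (24.77, 35.31). ∠PTZ = 50.1° gives TZ at -164.3° from the x-axis; with |TZ| = 29.0, Z = (-3.145, 27.46). TZ ⟂ ZV, so ZV runs at -74.30°; with |ZV| = 23.4, V = (3.187, 4.931). Then |CV| = |V − C| = 20.46.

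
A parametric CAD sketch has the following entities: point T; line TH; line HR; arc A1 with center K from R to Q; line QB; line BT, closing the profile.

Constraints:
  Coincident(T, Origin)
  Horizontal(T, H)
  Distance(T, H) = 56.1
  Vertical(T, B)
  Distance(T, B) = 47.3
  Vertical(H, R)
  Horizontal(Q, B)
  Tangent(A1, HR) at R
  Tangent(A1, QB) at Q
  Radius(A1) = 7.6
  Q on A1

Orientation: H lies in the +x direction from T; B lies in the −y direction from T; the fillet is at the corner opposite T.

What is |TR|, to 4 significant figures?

68.73

T is at the origin; TH is horizontal with |TH| = 56.1 and H on the +x side, so H = (56.10, 0.000). TB is vertical with |TB| = 47.3 and B on the −y side, so B = (0.000, -47.30). The virtual corner opposite T is at (56.10, -47.30). Tangency of A1 to HR means the radius KR is perpendicular to HR and A1 meets QB tangentially, so KQ is at right angles to QB, with radius 7.6, so the center K sits 7.6 in from both sides at K = (48.50, -39.70). That places the tangent points at R = (56.10, -39.70) on HR and Q = (48.50, -47.30) on QB. Then |TR| = |R − T| = 68.73.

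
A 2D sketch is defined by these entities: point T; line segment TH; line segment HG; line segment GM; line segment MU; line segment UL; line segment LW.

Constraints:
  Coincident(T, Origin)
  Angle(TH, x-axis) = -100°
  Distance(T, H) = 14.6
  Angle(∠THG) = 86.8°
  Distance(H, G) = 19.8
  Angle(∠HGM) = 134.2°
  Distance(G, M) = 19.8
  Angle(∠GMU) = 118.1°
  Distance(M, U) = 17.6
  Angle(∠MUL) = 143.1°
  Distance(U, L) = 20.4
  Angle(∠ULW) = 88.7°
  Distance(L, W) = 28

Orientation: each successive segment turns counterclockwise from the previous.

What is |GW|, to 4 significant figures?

30.88

T is at the origin; TH runs at -100.0° with length 14.6, so H = (-2.535, -14.38). ∠THG = 86.8° gives HG at -6.800° from the x-axis; with |HG| = 19.8, G = (17.13, -16.72). ∠HGM = 134.2° gives GM at 39.00° from the x-axis; with |GM| = 19.8, M = (32.51, -4.262). ∠GMU = 118.1° gives MU at 100.9° from the x-axis; with |MU| = 17.6, U = (29.18, 13.02). ∠MUL = 143.1° gives UL at 137.8° from the x-axis; with |UL| = 20.4, L = (14.07, 26.72). ∠ULW = 88.7° gives LW at -130.9° from the x-axis; with |LW| = 28.0, W = (-4.260, 5.560). Then |GW| = |W − G| = 30.88.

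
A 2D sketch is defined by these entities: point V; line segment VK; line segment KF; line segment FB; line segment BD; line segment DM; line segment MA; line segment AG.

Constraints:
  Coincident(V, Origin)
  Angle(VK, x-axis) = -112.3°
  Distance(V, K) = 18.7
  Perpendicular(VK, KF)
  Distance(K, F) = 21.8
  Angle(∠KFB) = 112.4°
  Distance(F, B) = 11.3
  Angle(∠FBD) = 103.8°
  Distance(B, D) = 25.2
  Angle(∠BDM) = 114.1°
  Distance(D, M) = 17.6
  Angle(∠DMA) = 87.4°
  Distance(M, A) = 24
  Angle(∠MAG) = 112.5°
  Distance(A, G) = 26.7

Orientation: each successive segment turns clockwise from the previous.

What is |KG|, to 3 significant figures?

29.6

V is at the origin; VK runs at -112.3° with length 18.7, so K = (-7.10, -17.3). The perpendicularity gives KF at right angles to VK, so KF runs at 158°; with |KF| = 21.8, F = (-27.3, -9.03). ∠KFB = 112.4° gives FB at 90.1° from the x-axis; with |FB| = 11.3, B = (-27.3, 2.27). ∠FBD = 103.8° gives BD at 13.9° from the x-axis; with |BD| = 25.2, D = (-2.82, 8.32). ∠BDM = 114.1° gives DM at -52.0° from the x-axis; with |DM| = 17.6, M = (8.01, -5.54). ∠DMA = 87.4° gives MA at -145° from the x-axis; with |MA| = 24.0, A = (-11.6, -19.4). ∠MAG = 112.5° gives AG at 148° from the x-axis; with |AG| = 26.7, G = (-34.2, -5.26). Then |KG| = |G − K| = 29.6.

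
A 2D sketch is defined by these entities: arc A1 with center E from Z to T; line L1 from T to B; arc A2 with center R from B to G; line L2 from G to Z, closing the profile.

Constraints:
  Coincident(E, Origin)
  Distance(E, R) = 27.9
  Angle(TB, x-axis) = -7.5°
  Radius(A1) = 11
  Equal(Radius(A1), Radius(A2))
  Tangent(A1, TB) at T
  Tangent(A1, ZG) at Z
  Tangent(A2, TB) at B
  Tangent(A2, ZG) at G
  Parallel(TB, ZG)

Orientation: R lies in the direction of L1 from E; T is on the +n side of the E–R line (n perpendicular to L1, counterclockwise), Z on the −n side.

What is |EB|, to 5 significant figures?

29.990

Tangency of A1 to both parallel lines with radius 11.0 puts T and Z at E ± 11.0·n: T = (1.4358, 10.906), Z = (-1.4358, -10.906). Equal radii place B and G the same way about R: B = R + 11.0·n = (29.097, 7.2642), G = R − 11.0·n = (26.226, -14.548). Then |EB| = |B − E| = 29.990.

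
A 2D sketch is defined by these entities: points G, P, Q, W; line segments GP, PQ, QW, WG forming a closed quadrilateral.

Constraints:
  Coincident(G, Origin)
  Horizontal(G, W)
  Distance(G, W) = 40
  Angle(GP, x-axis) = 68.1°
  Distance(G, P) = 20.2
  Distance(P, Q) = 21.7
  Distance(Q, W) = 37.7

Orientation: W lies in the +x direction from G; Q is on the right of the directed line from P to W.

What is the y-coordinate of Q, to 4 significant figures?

-2.335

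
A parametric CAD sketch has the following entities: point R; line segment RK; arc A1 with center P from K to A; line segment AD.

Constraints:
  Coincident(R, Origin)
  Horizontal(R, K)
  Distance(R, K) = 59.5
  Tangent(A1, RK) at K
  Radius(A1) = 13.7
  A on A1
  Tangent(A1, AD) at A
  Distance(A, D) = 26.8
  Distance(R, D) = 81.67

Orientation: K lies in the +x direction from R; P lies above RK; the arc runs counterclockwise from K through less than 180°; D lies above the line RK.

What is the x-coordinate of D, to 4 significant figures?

70.13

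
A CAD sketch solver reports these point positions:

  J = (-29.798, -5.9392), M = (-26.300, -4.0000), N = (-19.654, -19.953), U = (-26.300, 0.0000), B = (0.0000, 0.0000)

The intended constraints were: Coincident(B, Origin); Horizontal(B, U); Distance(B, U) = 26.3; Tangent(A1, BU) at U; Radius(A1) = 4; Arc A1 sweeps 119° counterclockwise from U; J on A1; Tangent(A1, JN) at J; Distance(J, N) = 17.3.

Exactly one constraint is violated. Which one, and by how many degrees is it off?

Tangent(A1, JN) at J — off by 6.90°.

B = (0.00, 0.00) ✓; B.y = 0.00, U.y = 0.00 ✓; |BU| = 26.30 ✓; ∠(MU, UB) = 90.00° ✓; |MU| = 4.000 ✓; bearing(M→J) − bearing(M→U) = 119.0° ✓; |MJ| = 4.000 ✓; ∠(MJ, JN) = 83.10° ✗; |JN| = 17.30 ✓.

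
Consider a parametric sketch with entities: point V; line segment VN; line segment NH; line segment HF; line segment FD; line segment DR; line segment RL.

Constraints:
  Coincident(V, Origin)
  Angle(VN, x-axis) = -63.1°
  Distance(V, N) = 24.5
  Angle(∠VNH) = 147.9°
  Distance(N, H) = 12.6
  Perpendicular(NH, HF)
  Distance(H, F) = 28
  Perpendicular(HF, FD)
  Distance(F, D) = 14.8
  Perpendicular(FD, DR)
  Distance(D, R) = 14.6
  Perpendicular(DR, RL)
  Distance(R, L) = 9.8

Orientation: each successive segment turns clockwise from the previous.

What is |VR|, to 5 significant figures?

18.558

V is at the origin; VN runs at -63.1° with length 24.5, so N = (11.085, -21.849). ∠VNH = 147.9° gives NH at -95.200° from the x-axis; with |NH| = 12.6, H = (9.9427, -34.397). NH is perpendicular to HF, so HF runs at 174.80°; with |HF| = 28.0, F = (-17.942, -31.859). HF ⟂ FD, so FD runs at 84.800°; with |FD| = 14.8, D = (-16.601, -17.120). FD is perpendicular to DR, so DR runs at -5.2000°; with |DR| = 14.6, R = (-2.0608, -18.444). Then |VR| = |R − V| = 18.558.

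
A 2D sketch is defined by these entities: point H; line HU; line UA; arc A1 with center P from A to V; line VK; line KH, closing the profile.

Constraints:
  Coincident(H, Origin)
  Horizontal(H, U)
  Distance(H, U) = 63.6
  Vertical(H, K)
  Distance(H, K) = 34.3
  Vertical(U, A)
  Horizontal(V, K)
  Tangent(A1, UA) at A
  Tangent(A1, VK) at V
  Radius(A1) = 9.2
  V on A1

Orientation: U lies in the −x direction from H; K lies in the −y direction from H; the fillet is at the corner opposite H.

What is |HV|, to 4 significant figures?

64.31

The virtual corner opposite H is at (-63.60, -34.30). Since A1 is tangent to UA there, PA ⟂ UA and since A1 is tangent to VK there, PV ⟂ VK, with radius 9.2, so the center P sits 9.2 in from both sides at P = (-54.40, -25.10). That places the tangent points at A = (-63.60, -25.10) on UA and V = (-54.40, -34.30) on VK. Then |HV| = |V − H| = 64.31.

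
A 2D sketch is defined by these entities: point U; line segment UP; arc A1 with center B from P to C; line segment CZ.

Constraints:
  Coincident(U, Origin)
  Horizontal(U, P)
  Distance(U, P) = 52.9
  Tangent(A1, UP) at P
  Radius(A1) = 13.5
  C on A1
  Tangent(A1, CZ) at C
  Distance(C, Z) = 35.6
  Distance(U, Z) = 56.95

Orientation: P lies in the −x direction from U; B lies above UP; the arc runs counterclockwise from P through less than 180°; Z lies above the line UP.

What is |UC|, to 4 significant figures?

41.14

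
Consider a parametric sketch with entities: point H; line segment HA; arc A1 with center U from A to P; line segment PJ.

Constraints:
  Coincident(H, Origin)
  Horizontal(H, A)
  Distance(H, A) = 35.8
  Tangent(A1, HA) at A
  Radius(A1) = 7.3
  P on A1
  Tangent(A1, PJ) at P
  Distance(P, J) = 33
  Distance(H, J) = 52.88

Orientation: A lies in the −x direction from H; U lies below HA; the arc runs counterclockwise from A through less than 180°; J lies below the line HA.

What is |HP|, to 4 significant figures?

43.81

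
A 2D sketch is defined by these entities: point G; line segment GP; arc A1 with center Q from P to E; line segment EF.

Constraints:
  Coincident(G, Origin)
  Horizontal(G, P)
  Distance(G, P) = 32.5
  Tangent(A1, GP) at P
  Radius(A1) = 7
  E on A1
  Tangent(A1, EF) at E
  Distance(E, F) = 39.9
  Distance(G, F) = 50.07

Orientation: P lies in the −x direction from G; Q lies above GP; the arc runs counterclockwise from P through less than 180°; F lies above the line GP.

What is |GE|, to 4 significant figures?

26.28

G is at the origin; G and P share the same y with |GP| = 32.5 and P on the −x side, so P = (-32.50, 0.000). A1 meets GP tangentially, so QP is at right angles to GP, so Q = P + (0, 7) = (-32.50, 7.000). Since QE ⟂ EF (tangency), |QF| = √(7.0² + 39.9²) = 40.51 regardless of where E sits on A1. So F lies on both circle(G, 50.07) and circle(Q, 40.51); the above-GP intersection is F = (-20.49, 45.69). E is the foot of the tangent from F: E = (-25.56, 6.110).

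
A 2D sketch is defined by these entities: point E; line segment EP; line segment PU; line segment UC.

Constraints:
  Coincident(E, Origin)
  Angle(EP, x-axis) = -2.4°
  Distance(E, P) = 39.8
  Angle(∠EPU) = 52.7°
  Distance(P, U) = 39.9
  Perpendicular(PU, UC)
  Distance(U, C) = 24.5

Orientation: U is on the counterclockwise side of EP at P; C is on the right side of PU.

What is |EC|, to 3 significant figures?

58.3

E is at the origin; EP runs at -2.4° with length 39.8, so P = 39.8·(cos -2.4°, sin -2.4°) = (39.8, -1.67). ∠EPU = 52.7°, so PU runs at -2.4° + (180° − 52.7°) = 125° from the x-axis; with |PU| = 39.9, U = P + 39.9·(cos 125°, sin 125°) = (16.9, 31.1). PU ⟂ UC; with |UC| = 24.5 on the right of PU, C = U + 24.5·(0.820, 0.572) = (37.0, 45.1). Then |EC| = |C − E| = 58.3.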